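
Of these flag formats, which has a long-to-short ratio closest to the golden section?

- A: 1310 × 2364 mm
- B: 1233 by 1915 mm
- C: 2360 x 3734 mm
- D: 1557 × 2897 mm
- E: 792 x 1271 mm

Ratios (long/short): A ≈ 1.805; B ≈ 1.553; C ≈ 1.582; D ≈ 1.861; E ≈ 1.605.
golden ratio ≈ 1.618; option E is nearest (Δ 0.013).

E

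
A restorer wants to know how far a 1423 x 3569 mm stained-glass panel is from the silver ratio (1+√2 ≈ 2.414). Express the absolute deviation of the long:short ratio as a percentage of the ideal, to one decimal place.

3.9%

Ratio = 3569 / 1423 ≈ 2.5081.
Ideal silver ratio ≈ 2.4142. |2.5081 − 2.4142| / 2.4142 ≈ 3.89% → 3.9%.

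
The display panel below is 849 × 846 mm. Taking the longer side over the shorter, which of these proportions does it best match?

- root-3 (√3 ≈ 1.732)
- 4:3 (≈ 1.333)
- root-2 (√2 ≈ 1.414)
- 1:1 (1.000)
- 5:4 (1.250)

Ratio = 849 / 846 ≈ 1.004.
Distances: root-3 1.732 (Δ 0.728); 4:3 1.333 (Δ 0.329); root-2 1.414 (Δ 0.410); 1:1 1.000 (Δ 0.004); 5:4 1.250 (Δ 0.246).

1:1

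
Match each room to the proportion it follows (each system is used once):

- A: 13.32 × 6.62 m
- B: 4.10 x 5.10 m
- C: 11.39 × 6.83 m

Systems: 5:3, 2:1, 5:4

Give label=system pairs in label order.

A=2:1, B=5:4, C=5:3

A = 13.32/6.62 ≈ 2.012 → 2:1 (2.000)
B = 5.10/4.10 ≈ 1.244 → 5:4 (1.250)
C = 11.39/6.83 ≈ 1.668 → 5:3 (1.667)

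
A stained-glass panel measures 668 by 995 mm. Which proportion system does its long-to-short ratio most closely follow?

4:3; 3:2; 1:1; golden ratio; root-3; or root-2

3:2

995/668 ≈ 1.490. Nearest candidates are 3:2 (1.500, off by 0.010) and root-2 (1.414, off by 0.076).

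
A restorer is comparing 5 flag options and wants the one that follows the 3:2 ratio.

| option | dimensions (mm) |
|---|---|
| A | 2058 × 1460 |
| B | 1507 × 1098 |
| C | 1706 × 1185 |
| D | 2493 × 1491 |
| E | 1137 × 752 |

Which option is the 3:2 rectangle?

Ratios (long/short): A ≈ 1.410; B ≈ 1.372; C ≈ 1.440; D ≈ 1.672; E ≈ 1.512.
3:2 ≈ 1.500; option E is nearest (Δ 0.012).

E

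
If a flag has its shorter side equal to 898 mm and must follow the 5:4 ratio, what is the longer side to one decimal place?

1122.5 mm

5:4 = 1.25000.
Longer side = 898 × 1.25000 ≈ 1122.500 → 1122.5 mm.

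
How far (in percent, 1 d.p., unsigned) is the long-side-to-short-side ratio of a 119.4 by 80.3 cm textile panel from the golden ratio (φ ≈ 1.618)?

Ratio = 119.4 / 80.3 ≈ 1.4869.
Ideal golden ratio ≈ 1.6180. |1.4869 − 1.6180| / 1.6180 ≈ 8.10% → 8.1%.

8.1%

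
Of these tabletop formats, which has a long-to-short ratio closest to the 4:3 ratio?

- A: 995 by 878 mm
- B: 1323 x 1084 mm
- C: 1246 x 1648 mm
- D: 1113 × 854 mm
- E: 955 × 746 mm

C

Ratios (long/short): A ≈ 1.133; B ≈ 1.220; C ≈ 1.323; D ≈ 1.303; E ≈ 1.280.
4:3 ≈ 1.333; option C is nearest (Δ 0.010).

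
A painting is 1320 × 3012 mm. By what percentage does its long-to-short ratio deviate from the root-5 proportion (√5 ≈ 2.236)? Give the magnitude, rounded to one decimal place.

Ratio = 3012 / 1320 ≈ 2.2818.
Ideal root-5 ≈ 2.2361. |2.2818 − 2.2361| / 2.2361 ≈ 2.04% → 2.0%.

2.0%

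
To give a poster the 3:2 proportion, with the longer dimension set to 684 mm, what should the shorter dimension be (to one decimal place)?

3:2 = 1.50000.
Shorter side = 684 ÷ 1.50000 ≈ 456.000 → 456.0 mm.

456.0 mm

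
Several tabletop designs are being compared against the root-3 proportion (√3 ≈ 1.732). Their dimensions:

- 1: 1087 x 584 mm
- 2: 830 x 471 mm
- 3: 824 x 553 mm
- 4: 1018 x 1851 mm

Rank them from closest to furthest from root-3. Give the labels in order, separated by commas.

2, 4, 1, 3

Ratios: 1 = 1087 / 584 ≈ 1.861; 2 = 830 / 471 ≈ 1.762; 3 = 824 / 553 ≈ 1.490; 4 = 1851 / 1018 ≈ 1.818.
|Δ from 1.732|: 1 0.129; 2 0.030; 3 0.242; 4 0.086.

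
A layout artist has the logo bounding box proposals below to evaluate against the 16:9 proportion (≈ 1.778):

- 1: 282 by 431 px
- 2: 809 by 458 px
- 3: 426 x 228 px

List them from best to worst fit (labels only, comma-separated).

2, 3, 1

1: 431/282 ≈ 1.528 → |1.528 − 1.778| = 0.250
2: 809/458 ≈ 1.766 → |1.766 − 1.778| = 0.012
3: 426/228 ≈ 1.868 → |1.868 − 1.778| = 0.090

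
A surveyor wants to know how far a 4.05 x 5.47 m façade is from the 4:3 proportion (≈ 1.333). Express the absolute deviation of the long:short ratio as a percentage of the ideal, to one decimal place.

Ratio = 5.47 / 4.05 ≈ 1.3506.
Ideal 4:3 ≈ 1.3333. |1.3506 − 1.3333| / 1.3333 ≈ 1.30% → 1.3%.

1.3%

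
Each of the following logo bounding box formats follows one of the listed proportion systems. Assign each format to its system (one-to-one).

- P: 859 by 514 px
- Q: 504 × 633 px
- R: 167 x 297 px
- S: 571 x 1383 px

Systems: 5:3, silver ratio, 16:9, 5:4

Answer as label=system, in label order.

Ratios: P ≈ 1.671; Q ≈ 1.256; R ≈ 1.778; S ≈ 2.422.
Targets: 5:3 ≈ 1.667; silver ratio ≈ 2.414; 16:9 ≈ 1.778; 5:4 ≈ 1.250.

P=5:3, Q=5:4, R=16:9, S=silver ratio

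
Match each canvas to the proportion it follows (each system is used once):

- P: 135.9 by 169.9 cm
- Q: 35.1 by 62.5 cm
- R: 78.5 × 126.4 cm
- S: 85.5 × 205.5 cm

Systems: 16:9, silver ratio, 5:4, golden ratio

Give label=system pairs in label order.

P=5:4, Q=16:9, R=golden ratio, S=silver ratio

Ratios: P ≈ 1.250; Q ≈ 1.781; R ≈ 1.610; S ≈ 2.404.
Targets: 16:9 ≈ 1.778; silver ratio ≈ 2.414; 5:4 ≈ 1.250; golden ratio ≈ 1.618.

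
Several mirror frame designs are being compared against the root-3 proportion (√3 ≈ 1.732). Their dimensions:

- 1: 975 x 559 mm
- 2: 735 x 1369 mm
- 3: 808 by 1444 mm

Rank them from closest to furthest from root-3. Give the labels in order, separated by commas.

1, 3, 2

1: 975/559 ≈ 1.744 → |1.744 − 1.732| = 0.012
2: 1369/735 ≈ 1.863 → |1.863 − 1.732| = 0.131
3: 1444/808 ≈ 1.787 → |1.787 − 1.732| = 0.055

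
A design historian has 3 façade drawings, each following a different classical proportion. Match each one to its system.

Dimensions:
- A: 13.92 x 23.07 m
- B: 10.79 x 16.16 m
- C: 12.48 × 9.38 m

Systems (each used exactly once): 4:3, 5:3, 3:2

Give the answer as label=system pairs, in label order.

A = 23.07/13.92 ≈ 1.657 → 5:3 (1.667)
B = 16.16/10.79 ≈ 1.498 → 3:2 (1.500)
C = 12.48/9.38 ≈ 1.330 → 4:3 (1.333)

A=5:3, B=3:2, C=4:3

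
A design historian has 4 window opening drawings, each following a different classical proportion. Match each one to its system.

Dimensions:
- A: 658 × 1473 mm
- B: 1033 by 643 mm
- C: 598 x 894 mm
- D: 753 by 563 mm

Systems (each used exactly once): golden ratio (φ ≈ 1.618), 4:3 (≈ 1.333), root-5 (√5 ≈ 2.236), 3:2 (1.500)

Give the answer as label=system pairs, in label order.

A = 1473/658 ≈ 2.239 → root-5 (2.236)
B = 1033/643 ≈ 1.607 → golden ratio (1.618)
C = 894/598 ≈ 1.495 → 3:2 (1.500)
D = 753/563 ≈ 1.337 → 4:3 (1.333)

A=root-5, B=golden ratio, C=3:2, D=4:3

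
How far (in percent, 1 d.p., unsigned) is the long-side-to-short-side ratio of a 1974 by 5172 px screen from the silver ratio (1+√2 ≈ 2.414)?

Ratio = 5172 / 1974 ≈ 2.6201.
Ideal silver ratio ≈ 2.4142. |2.6201 − 2.4142| / 2.4142 ≈ 8.53% → 8.5%.

8.5%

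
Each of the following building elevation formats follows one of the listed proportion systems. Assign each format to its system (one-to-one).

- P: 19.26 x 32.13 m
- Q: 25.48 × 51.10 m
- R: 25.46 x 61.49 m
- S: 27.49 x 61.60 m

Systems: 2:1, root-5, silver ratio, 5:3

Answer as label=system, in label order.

P=5:3, Q=2:1, R=silver ratio, S=root-5

P = 32.13/19.26 ≈ 1.668 → 5:3 (1.667)
Q = 51.10/25.48 ≈ 2.005 → 2:1 (2.000)
R = 61.49/25.46 ≈ 2.415 → silver ratio (2.414)
S = 61.60/27.49 ≈ 2.241 → root-5 (2.236)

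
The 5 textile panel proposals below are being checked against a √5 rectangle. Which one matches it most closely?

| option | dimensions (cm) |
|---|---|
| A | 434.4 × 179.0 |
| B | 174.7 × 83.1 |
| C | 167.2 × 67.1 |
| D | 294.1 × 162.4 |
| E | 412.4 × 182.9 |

E

Ratios (long/short): A ≈ 2.427; B ≈ 2.102; C ≈ 2.492; D ≈ 1.811; E ≈ 2.255.
root-5 ≈ 2.236; option E is nearest (Δ 0.019).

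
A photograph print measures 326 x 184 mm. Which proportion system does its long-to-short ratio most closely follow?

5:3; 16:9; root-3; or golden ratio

Ratio = 326 / 184 ≈ 1.772.
Distances: 5:3 1.667 (Δ 0.105); 16:9 1.778 (Δ 0.006); root-3 1.732 (Δ 0.040); golden ratio 1.618 (Δ 0.154).

16:9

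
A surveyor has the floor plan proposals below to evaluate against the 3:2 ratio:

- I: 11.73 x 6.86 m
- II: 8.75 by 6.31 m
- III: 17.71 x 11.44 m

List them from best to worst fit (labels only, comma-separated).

III, II, I

I: 11.73/6.86 ≈ 1.710 → |1.710 − 1.500| = 0.210
II: 8.75/6.31 ≈ 1.387 → |1.387 − 1.500| = 0.113
III: 17.71/11.44 ≈ 1.548 → |1.548 − 1.500| = 0.048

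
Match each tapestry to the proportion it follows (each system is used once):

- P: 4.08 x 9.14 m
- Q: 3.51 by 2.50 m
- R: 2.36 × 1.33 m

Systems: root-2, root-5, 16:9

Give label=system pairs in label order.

P=root-5, Q=root-2, R=16:9

P = 9.14/4.08 ≈ 2.240 → root-5 (2.236)
Q = 3.51/2.50 ≈ 1.404 → root-2 (1.414)
R = 2.36/1.33 ≈ 1.774 → 16:9 (1.778)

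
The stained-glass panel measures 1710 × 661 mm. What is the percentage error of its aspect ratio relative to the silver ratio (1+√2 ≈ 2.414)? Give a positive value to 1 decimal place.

7.2%

Ratio = 1710 / 661 ≈ 2.5870.
Ideal silver ratio ≈ 2.4142. |2.5870 − 2.4142| / 2.4142 ≈ 7.16% → 7.2%.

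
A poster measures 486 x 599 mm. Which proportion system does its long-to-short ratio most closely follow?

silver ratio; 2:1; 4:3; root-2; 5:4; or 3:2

5:4

Ratio = 599 / 486 ≈ 1.233.
Distances: silver ratio 2.414 (Δ 1.181); 2:1 2.000 (Δ 0.767); 4:3 1.333 (Δ 0.100); root-2 1.414 (Δ 0.181); 5:4 1.250 (Δ 0.017); 3:2 1.500 (Δ 0.267).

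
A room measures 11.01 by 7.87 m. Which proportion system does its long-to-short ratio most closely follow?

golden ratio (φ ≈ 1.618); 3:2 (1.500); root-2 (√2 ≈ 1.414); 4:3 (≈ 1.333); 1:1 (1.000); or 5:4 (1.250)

11.01/7.87 ≈ 1.399. Nearest candidates are root-2 (1.414, off by 0.015) and 4:3 (1.333, off by 0.066).

root-2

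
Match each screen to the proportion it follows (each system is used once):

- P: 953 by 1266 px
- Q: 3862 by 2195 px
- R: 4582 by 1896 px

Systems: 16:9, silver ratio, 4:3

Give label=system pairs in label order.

P=4:3, Q=16:9, R=silver ratio

Ratios: P ≈ 1.328; Q ≈ 1.759; R ≈ 2.417.
Targets: 16:9 ≈ 1.778; silver ratio ≈ 2.414; 4:3 ≈ 1.333.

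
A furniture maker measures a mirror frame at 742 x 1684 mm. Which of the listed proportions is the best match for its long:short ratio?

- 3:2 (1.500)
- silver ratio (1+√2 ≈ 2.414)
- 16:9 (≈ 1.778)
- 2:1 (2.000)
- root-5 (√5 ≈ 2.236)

Ratio = 1684 / 742 ≈ 2.270.
Distances: 3:2 1.500 (Δ 0.770); silver ratio 2.414 (Δ 0.144); 16:9 1.778 (Δ 0.492); 2:1 2.000 (Δ 0.270); root-5 2.236 (Δ 0.034).

root-5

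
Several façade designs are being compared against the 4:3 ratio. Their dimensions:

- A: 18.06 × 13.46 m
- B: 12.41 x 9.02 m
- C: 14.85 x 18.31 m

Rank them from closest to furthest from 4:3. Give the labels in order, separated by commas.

A: 18.06/13.46 ≈ 1.342 → |1.342 − 1.333| = 0.009
B: 12.41/9.02 ≈ 1.376 → |1.376 − 1.333| = 0.043
C: 18.31/14.85 ≈ 1.233 → |1.233 − 1.333| = 0.100

A, B, C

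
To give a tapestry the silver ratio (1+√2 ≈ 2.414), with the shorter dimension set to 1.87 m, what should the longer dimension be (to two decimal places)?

silver ratio ≈ 2.41421.
Longer side = 1.87 × 2.41421 ≈ 4.5146 → 4.51 m.

4.51 m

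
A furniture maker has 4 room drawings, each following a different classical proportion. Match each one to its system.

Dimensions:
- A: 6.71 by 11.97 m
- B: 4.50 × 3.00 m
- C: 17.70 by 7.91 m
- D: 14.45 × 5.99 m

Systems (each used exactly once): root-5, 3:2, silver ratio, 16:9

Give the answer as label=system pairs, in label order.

Ratios: A ≈ 1.784; B ≈ 1.500; C ≈ 2.238; D ≈ 2.412.
Targets: root-5 ≈ 2.236; 3:2 ≈ 1.500; silver ratio ≈ 2.414; 16:9 ≈ 1.778.

A=16:9, B=3:2, C=root-5, D=silver ratio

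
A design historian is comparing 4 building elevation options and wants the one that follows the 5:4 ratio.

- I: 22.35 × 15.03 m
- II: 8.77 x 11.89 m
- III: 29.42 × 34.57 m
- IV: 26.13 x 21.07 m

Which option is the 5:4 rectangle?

IV

Ratios (long/short): I ≈ 1.487; II ≈ 1.356; III ≈ 1.175; IV ≈ 1.240.
5:4 ≈ 1.250; option IV is nearest (Δ 0.010).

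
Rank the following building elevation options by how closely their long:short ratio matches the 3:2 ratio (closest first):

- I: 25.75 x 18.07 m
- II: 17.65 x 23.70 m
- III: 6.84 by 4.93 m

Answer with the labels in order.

I, III, II

I: 25.75/18.07 ≈ 1.425 → |1.425 − 1.500| = 0.075
II: 23.70/17.65 ≈ 1.343 → |1.343 − 1.500| = 0.157
III: 6.84/4.93 ≈ 1.387 → |1.387 − 1.500| = 0.113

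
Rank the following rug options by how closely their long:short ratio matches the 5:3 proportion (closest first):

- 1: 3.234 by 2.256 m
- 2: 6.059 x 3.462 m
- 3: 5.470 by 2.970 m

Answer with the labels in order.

Ratios: 1 = 3.234 / 2.256 ≈ 1.434; 2 = 6.059 / 3.462 ≈ 1.750; 3 = 5.470 / 2.970 ≈ 1.842.
|Δ from 1.667|: 1 0.233; 2 0.083; 3 0.175.

2, 3, 1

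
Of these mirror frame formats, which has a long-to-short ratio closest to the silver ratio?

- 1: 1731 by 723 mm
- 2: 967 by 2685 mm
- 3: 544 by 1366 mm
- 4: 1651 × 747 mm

1

Target silver ratio ≈ 2.414.
1: 2.394 (Δ0.020)  2: 2.777 (Δ0.363)  3: 2.511 (Δ0.097)  4: 2.210 (Δ0.204)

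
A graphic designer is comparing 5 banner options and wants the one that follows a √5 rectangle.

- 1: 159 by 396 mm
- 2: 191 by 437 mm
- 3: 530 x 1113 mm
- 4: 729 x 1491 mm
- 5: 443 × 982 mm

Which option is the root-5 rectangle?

5

Target root-5 ≈ 2.236.
1: 2.491 (Δ0.255)  2: 2.288 (Δ0.052)  3: 2.100 (Δ0.136)  4: 2.045 (Δ0.191)  5: 2.217 (Δ0.019)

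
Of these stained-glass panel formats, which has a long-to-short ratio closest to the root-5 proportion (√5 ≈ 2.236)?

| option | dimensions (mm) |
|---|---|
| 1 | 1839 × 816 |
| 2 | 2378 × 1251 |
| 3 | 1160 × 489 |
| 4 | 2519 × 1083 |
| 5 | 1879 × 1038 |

1

Target root-5 ≈ 2.236.
1: 2.254 (Δ0.018)  2: 1.901 (Δ0.335)  3: 2.372 (Δ0.136)  4: 2.326 (Δ0.090)  5: 1.810 (Δ0.426)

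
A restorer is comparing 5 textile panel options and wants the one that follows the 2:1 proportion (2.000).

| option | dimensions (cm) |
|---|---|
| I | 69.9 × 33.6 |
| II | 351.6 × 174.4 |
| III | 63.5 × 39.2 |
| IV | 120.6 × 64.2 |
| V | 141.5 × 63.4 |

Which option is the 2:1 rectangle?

II

Target 2:1 ≈ 2.000.
I: 2.080 (Δ0.080)  II: 2.016 (Δ0.016)  III: 1.620 (Δ0.380)  IV: 1.879 (Δ0.121)  V: 2.232 (Δ0.232)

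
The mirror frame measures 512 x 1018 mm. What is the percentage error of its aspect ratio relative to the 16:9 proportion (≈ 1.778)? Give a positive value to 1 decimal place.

Ratio = 1018 / 512 ≈ 1.9883.
Ideal 16:9 ≈ 1.7778. |1.9883 − 1.7778| / 1.7778 ≈ 11.84% → 11.8%.

11.8%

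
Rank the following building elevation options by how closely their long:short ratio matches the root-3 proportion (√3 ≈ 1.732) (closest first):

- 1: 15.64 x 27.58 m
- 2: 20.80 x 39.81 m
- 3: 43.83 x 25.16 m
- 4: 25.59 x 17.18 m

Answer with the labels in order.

1: 27.58/15.64 ≈ 1.763 → |1.763 − 1.732| = 0.031
2: 39.81/20.80 ≈ 1.914 → |1.914 − 1.732| = 0.182
3: 43.83/25.16 ≈ 1.742 → |1.742 − 1.732| = 0.010
4: 25.59/17.18 ≈ 1.490 → |1.490 − 1.732| = 0.242

3, 1, 2, 4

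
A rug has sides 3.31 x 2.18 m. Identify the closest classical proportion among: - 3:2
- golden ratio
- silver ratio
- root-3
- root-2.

3.31/2.18 ≈ 1.518. Nearest candidates are 3:2 (1.500, off by 0.018) and golden ratio (1.618, off by 0.100).

3:2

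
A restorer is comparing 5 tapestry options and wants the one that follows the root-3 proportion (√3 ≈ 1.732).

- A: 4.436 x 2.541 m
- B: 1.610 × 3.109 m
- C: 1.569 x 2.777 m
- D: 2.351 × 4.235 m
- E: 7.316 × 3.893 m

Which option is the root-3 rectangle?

A

Target root-3 ≈ 1.732.
A: 1.746 (Δ0.014)  B: 1.931 (Δ0.199)  C: 1.770 (Δ0.038)  D: 1.801 (Δ0.069)  E: 1.879 (Δ0.147)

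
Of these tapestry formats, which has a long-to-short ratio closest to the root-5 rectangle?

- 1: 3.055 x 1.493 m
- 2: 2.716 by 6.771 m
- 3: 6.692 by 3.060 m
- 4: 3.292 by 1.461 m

Ratios (long/short): 1 ≈ 2.046; 2 ≈ 2.493; 3 ≈ 2.187; 4 ≈ 2.253.
root-5 ≈ 2.236; option 4 is nearest (Δ 0.017).

4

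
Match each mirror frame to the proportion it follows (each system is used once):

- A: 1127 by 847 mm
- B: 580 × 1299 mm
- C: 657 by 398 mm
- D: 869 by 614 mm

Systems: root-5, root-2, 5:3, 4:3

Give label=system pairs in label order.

A=4:3, B=root-5, C=5:3, D=root-2

A = 1127/847 ≈ 1.331 → 4:3 (1.333)
B = 1299/580 ≈ 2.240 → root-5 (2.236)
C = 657/398 ≈ 1.651 → 5:3 (1.667)
D = 869/614 ≈ 1.415 → root-2 (1.414)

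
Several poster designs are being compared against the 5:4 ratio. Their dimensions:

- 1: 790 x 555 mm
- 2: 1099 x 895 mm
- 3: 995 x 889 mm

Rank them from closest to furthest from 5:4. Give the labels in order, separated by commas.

2, 3, 1

Ratios: 1 = 790 / 555 ≈ 1.423; 2 = 1099 / 895 ≈ 1.228; 3 = 995 / 889 ≈ 1.119.
|Δ from 1.250|: 1 0.173; 2 0.022; 3 0.131.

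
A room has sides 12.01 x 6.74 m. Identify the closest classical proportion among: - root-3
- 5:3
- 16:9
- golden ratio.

16:9

Ratio = 12.01 / 6.74 ≈ 1.782.
Distances: root-3 1.732 (Δ 0.050); 5:3 1.667 (Δ 0.115); 16:9 1.778 (Δ 0.004); golden ratio 1.618 (Δ 0.164).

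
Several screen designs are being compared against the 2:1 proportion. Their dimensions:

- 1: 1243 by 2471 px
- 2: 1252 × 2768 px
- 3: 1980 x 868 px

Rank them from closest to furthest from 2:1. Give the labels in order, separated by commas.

1, 2, 3

1: 2471/1243 ≈ 1.988 → |1.988 − 2.000| = 0.012
2: 2768/1252 ≈ 2.211 → |2.211 − 2.000| = 0.211
3: 1980/868 ≈ 2.281 → |2.281 − 2.000| = 0.281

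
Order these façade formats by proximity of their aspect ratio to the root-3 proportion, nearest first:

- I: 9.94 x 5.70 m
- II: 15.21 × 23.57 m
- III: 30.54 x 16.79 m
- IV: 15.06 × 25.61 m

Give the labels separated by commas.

I: 9.94/5.70 ≈ 1.744 → |1.744 − 1.732| = 0.012
II: 23.57/15.21 ≈ 1.550 → |1.550 − 1.732| = 0.182
III: 30.54/16.79 ≈ 1.819 → |1.819 − 1.732| = 0.087
IV: 25.61/15.06 ≈ 1.701 → |1.701 − 1.732| = 0.031

I, IV, III, II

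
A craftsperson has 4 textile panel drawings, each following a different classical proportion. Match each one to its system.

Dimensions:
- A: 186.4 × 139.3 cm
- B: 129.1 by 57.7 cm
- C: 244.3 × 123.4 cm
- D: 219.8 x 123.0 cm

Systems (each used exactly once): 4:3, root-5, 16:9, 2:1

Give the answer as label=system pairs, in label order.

A=4:3, B=root-5, C=2:1, D=16:9

A = 186.4/139.3 ≈ 1.338 → 4:3 (1.333)
B = 129.1/57.7 ≈ 2.237 → root-5 (2.236)
C = 244.3/123.4 ≈ 1.980 → 2:1 (2.000)
D = 219.8/123.0 ≈ 1.787 → 16:9 (1.778)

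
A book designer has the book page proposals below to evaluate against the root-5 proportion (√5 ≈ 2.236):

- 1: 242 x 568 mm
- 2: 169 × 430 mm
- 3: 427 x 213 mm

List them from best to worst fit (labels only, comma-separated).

1, 3, 2

Ratios: 1 = 568 / 242 ≈ 2.347; 2 = 430 / 169 ≈ 2.544; 3 = 427 / 213 ≈ 2.005.
|Δ from 2.236|: 1 0.111; 2 0.308; 3 0.231.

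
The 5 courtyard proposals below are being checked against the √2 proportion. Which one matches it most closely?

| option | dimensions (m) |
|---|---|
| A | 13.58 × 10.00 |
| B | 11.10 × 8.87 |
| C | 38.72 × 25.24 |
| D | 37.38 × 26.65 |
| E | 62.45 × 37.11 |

Target root-2 ≈ 1.414.
A: 1.358 (Δ0.056)  B: 1.251 (Δ0.163)  C: 1.534 (Δ0.120)  D: 1.403 (Δ0.011)  E: 1.683 (Δ0.269)

D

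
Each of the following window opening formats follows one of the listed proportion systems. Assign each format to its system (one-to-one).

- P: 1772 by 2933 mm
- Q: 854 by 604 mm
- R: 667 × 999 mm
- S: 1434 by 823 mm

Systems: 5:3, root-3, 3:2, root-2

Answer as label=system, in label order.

Ratios: P ≈ 1.655; Q ≈ 1.414; R ≈ 1.498; S ≈ 1.742.
Targets: 5:3 ≈ 1.667; root-3 ≈ 1.732; 3:2 ≈ 1.500; root-2 ≈ 1.414.

P=5:3, Q=root-2, R=3:2, S=root-3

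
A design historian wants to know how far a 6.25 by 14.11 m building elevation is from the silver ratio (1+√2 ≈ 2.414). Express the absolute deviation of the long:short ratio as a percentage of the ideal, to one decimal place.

6.5%

Ratio = 14.11 / 6.25 ≈ 2.2576.
Ideal silver ratio ≈ 2.4142. |2.2576 − 2.4142| / 2.4142 ≈ 6.49% → 6.5%.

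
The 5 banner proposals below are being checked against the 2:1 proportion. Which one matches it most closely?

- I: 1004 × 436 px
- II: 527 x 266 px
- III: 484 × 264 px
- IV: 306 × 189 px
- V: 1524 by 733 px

II

Ratios (long/short): I ≈ 2.303; II ≈ 1.981; III ≈ 1.833; IV ≈ 1.619; V ≈ 2.079.
2:1 ≈ 2.000; option II is nearest (Δ 0.019).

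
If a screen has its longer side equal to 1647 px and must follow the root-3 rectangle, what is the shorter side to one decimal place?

950.9 px

root-3 ≈ 1.73205.
Shorter side = 1647 ÷ 1.73205 ≈ 950.896 → 950.9 px.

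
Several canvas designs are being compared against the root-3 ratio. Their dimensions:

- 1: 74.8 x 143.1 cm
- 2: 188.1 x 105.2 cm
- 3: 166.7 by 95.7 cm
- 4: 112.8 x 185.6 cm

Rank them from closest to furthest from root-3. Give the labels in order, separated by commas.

Ratios: 1 = 143.1 / 74.8 ≈ 1.913; 2 = 188.1 / 105.2 ≈ 1.788; 3 = 166.7 / 95.7 ≈ 1.742; 4 = 185.6 / 112.8 ≈ 1.645.
|Δ from 1.732|: 1 0.181; 2 0.056; 3 0.010; 4 0.087.

3, 2, 4, 1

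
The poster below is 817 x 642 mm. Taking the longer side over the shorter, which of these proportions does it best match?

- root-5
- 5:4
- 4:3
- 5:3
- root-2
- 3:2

817/642 ≈ 1.273. Nearest candidates are 5:4 (1.250, off by 0.023) and 4:3 (1.333, off by 0.060).

5:4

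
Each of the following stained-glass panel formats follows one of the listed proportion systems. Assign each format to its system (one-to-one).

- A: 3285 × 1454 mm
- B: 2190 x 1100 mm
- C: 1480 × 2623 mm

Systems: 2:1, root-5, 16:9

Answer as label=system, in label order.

A=root-5, B=2:1, C=16:9

A = 3285/1454 ≈ 2.259 → root-5 (2.236)
B = 2190/1100 ≈ 1.991 → 2:1 (2.000)
C = 2623/1480 ≈ 1.772 → 16:9 (1.778)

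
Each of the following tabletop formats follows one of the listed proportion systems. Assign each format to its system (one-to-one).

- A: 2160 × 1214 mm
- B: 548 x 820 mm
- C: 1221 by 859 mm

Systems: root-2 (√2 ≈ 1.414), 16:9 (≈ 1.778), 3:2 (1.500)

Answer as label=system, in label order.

Ratios: A ≈ 1.779; B ≈ 1.496; C ≈ 1.421.
Targets: root-2 ≈ 1.414; 16:9 ≈ 1.778; 3:2 ≈ 1.500.

A=16:9, B=3:2, C=root-2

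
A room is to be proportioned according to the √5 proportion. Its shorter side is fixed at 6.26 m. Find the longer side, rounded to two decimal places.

root-5 ≈ 2.23607.
Longer side = 6.26 × 2.23607 ≈ 13.9978 → 14.00 m.

14.00 m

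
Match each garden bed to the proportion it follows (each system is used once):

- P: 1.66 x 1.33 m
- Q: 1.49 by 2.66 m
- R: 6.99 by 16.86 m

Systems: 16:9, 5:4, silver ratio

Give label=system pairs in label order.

P=5:4, Q=16:9, R=silver ratio

P = 1.66/1.33 ≈ 1.248 → 5:4 (1.250)
Q = 2.66/1.49 ≈ 1.785 → 16:9 (1.778)
R = 16.86/6.99 ≈ 2.412 → silver ratio (2.414)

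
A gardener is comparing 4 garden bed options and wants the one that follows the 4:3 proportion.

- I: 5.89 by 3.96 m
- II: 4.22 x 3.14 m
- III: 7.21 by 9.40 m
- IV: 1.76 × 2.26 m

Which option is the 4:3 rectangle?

II

Ratios (long/short): I ≈ 1.487; II ≈ 1.344; III ≈ 1.304; IV ≈ 1.284.
4:3 ≈ 1.333; option II is nearest (Δ 0.011).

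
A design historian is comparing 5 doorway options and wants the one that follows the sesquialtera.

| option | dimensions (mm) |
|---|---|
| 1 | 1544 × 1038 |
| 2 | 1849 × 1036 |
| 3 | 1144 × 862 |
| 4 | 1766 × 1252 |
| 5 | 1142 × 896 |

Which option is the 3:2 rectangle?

Target 3:2 ≈ 1.500.
1: 1.487 (Δ0.013)  2: 1.785 (Δ0.285)  3: 1.327 (Δ0.173)  4: 1.411 (Δ0.089)  5: 1.275 (Δ0.225)

1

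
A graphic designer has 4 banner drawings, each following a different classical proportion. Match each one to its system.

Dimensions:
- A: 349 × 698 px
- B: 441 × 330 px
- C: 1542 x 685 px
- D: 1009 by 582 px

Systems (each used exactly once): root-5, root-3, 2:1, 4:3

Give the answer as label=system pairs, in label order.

A=2:1, B=4:3, C=root-5, D=root-3

A = 698/349 ≈ 2.000 → 2:1 (2.000)
B = 441/330 ≈ 1.336 → 4:3 (1.333)
C = 1542/685 ≈ 2.251 → root-5 (2.236)
D = 1009/582 ≈ 1.734 → root-3 (1.732)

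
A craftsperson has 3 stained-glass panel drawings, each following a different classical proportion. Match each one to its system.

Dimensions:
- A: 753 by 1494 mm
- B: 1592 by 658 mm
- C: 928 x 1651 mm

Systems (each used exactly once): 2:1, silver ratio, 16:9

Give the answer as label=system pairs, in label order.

Ratios: A ≈ 1.984; B ≈ 2.419; C ≈ 1.779.
Targets: 2:1 ≈ 2.000; silver ratio ≈ 2.414; 16:9 ≈ 1.778.

A=2:1, B=silver ratio, C=16:9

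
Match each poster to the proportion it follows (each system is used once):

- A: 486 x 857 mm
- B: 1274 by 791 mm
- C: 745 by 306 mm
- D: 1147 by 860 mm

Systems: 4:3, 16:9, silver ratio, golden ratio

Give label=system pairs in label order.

Ratios: A ≈ 1.763; B ≈ 1.611; C ≈ 2.435; D ≈ 1.334.
Targets: 4:3 ≈ 1.333; 16:9 ≈ 1.778; silver ratio ≈ 2.414; golden ratio ≈ 1.618.

A=16:9, B=golden ratio, C=silver ratio, D=4:3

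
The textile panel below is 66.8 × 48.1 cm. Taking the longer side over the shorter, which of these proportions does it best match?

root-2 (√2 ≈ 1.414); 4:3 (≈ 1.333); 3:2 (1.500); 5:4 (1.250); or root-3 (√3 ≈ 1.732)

root-2

Ratio = 66.8 / 48.1 ≈ 1.389.
Distances: root-2 1.414 (Δ 0.025); 4:3 1.333 (Δ 0.056); 3:2 1.500 (Δ 0.111); 5:4 1.250 (Δ 0.139); root-3 1.732 (Δ 0.343).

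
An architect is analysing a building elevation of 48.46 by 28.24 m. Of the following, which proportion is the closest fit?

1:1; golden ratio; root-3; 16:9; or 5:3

48.46/28.24 ≈ 1.716. Nearest candidates are root-3 (1.732, off by 0.016) and 5:3 (1.667, off by 0.049).

root-3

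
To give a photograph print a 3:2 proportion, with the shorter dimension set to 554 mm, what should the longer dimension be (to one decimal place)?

831.0 mm

3:2 = 1.50000.
Longer side = 554 × 1.50000 ≈ 831.000 → 831.0 mm.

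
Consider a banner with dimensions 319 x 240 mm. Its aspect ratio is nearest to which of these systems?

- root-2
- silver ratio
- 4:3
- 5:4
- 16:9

319/240 ≈ 1.329. Nearest candidates are 4:3 (1.333, off by 0.004) and 5:4 (1.250, off by 0.079).

4:3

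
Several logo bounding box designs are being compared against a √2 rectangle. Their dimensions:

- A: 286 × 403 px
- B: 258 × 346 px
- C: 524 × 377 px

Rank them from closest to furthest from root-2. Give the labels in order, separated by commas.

A, C, B

Ratios: A = 403 / 286 ≈ 1.409; B = 346 / 258 ≈ 1.341; C = 524 / 377 ≈ 1.390.
|Δ from 1.414|: A 0.005; B 0.073; C 0.024.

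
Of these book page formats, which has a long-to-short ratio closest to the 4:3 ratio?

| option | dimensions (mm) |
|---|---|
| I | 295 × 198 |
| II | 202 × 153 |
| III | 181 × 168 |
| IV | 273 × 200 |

Ratios (long/short): I ≈ 1.490; II ≈ 1.320; III ≈ 1.077; IV ≈ 1.365.
4:3 ≈ 1.333; option II is nearest (Δ 0.013).

II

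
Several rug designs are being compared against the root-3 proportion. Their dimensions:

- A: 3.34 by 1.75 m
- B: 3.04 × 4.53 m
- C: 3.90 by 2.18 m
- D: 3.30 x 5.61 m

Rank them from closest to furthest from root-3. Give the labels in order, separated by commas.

D, C, A, B

Ratios: A = 3.34 / 1.75 ≈ 1.909; B = 4.53 / 3.04 ≈ 1.490; C = 3.90 / 2.18 ≈ 1.789; D = 5.61 / 3.30 ≈ 1.700.
|Δ from 1.732|: A 0.177; B 0.242; C 0.057; D 0.032.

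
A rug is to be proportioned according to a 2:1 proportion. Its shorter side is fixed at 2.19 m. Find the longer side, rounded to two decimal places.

2:1 = 2.00000.
Longer side = 2.19 × 2.00000 ≈ 4.3800 → 4.38 m.

4.38 m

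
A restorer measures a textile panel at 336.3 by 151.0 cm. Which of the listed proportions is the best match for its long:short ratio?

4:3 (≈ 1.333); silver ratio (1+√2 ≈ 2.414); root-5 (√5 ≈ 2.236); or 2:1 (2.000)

root-5

Ratio = 336.3 / 151.0 ≈ 2.227.
Distances: 4:3 1.333 (Δ 0.894); silver ratio 2.414 (Δ 0.187); root-5 2.236 (Δ 0.009); 2:1 2.000 (Δ 0.227).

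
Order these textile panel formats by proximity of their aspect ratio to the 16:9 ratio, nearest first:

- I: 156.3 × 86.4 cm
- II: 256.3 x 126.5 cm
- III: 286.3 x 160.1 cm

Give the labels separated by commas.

III, I, II

Ratios: I = 156.3 / 86.4 ≈ 1.809; II = 256.3 / 126.5 ≈ 2.026; III = 286.3 / 160.1 ≈ 1.788.
|Δ from 1.778|: I 0.031; II 0.248; III 0.010.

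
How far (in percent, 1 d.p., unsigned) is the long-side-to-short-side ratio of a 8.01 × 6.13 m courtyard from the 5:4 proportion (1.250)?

4.5%

Ratio = 8.01 / 6.13 ≈ 1.3067.
Ideal 5:4 = 1.2500. |1.3067 − 1.2500| / 1.2500 ≈ 4.54% → 4.5%.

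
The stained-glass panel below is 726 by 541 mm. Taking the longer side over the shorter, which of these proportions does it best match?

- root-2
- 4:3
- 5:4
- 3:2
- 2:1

Ratio = 726 / 541 ≈ 1.342.
Distances: root-2 1.414 (Δ 0.072); 4:3 1.333 (Δ 0.009); 5:4 1.250 (Δ 0.092); 3:2 1.500 (Δ 0.158); 2:1 2.000 (Δ 0.658).

4:3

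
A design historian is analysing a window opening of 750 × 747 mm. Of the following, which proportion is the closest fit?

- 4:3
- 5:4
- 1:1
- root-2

Ratio = 750 / 747 ≈ 1.004.
Distances: 4:3 1.333 (Δ 0.329); 5:4 1.250 (Δ 0.246); 1:1 1.000 (Δ 0.004); root-2 1.414 (Δ 0.410).

1:1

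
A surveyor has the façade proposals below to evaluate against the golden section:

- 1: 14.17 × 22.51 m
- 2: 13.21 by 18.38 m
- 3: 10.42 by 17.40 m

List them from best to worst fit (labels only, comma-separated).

1, 3, 2

Ratios: 1 = 22.51 / 14.17 ≈ 1.589; 2 = 18.38 / 13.21 ≈ 1.391; 3 = 17.40 / 10.42 ≈ 1.670.
|Δ from 1.618|: 1 0.029; 2 0.227; 3 0.052.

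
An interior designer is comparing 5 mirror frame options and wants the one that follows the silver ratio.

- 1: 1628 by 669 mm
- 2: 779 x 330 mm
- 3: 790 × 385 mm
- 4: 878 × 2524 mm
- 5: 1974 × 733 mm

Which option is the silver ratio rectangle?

1

Target silver ratio ≈ 2.414.
1: 2.433 (Δ0.019)  2: 2.361 (Δ0.053)  3: 2.052 (Δ0.362)  4: 2.875 (Δ0.461)  5: 2.693 (Δ0.279)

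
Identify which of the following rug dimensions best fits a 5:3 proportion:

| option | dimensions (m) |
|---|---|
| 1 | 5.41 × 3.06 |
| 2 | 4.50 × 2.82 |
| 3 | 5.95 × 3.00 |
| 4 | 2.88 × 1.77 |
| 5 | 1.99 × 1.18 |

5

Target 5:3 ≈ 1.667.
1: 1.768 (Δ0.101)  2: 1.596 (Δ0.071)  3: 1.983 (Δ0.316)  4: 1.627 (Δ0.040)  5: 1.686 (Δ0.019)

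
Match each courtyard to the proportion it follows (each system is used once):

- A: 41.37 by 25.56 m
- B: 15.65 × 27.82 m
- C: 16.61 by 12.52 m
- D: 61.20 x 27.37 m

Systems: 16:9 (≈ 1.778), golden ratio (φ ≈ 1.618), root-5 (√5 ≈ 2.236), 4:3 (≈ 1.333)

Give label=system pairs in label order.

Ratios: A ≈ 1.619; B ≈ 1.778; C ≈ 1.327; D ≈ 2.236.
Targets: 16:9 ≈ 1.778; golden ratio ≈ 1.618; root-5 ≈ 2.236; 4:3 ≈ 1.333.

A=golden ratio, B=16:9, C=4:3, D=root-5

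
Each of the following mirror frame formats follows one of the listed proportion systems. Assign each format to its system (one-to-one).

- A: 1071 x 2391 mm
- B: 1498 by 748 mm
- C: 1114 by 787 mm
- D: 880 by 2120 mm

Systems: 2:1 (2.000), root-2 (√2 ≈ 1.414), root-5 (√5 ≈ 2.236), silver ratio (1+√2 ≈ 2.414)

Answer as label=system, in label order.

Ratios: A ≈ 2.232; B ≈ 2.003; C ≈ 1.416; D ≈ 2.409.
Targets: 2:1 ≈ 2.000; root-2 ≈ 1.414; root-5 ≈ 2.236; silver ratio ≈ 2.414.

A=root-5, B=2:1, C=root-2, D=silver ratio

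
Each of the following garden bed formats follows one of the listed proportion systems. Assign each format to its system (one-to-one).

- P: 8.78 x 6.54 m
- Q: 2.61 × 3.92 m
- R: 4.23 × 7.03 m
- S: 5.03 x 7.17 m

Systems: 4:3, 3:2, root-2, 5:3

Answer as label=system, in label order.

Ratios: P ≈ 1.343; Q ≈ 1.502; R ≈ 1.662; S ≈ 1.425.
Targets: 4:3 ≈ 1.333; 3:2 ≈ 1.500; root-2 ≈ 1.414; 5:3 ≈ 1.667.

P=4:3, Q=3:2, R=5:3, S=root-2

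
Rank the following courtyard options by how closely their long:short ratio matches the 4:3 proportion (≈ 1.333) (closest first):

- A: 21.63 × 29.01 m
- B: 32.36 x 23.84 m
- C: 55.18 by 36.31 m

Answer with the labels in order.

A: 29.01/21.63 ≈ 1.341 → |1.341 − 1.333| = 0.008
B: 32.36/23.84 ≈ 1.357 → |1.357 − 1.333| = 0.024
C: 55.18/36.31 ≈ 1.520 → |1.520 − 1.333| = 0.187

A, B, C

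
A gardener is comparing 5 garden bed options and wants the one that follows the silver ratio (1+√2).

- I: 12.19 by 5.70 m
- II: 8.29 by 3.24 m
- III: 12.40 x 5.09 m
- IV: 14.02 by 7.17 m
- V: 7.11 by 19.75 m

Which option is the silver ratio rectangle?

III

Target silver ratio ≈ 2.414.
I: 2.139 (Δ0.275)  II: 2.559 (Δ0.145)  III: 2.436 (Δ0.022)  IV: 1.955 (Δ0.459)  V: 2.778 (Δ0.364)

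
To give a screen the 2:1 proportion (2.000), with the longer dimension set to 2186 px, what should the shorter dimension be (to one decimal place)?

2:1 = 2.00000.
Shorter side = 2186 ÷ 2.00000 ≈ 1093.000 → 1093.0 px.

1093.0 px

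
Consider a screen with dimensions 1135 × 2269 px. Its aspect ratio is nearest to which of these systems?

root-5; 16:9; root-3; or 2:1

2:1

2269/1135 ≈ 1.999. Nearest candidates are 2:1 (2.000, off by 0.001) and 16:9 (1.778, off by 0.221).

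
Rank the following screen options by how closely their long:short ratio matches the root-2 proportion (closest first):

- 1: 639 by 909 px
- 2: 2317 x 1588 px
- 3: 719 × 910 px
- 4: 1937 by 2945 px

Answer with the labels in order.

Ratios: 1 = 909 / 639 ≈ 1.423; 2 = 2317 / 1588 ≈ 1.459; 3 = 910 / 719 ≈ 1.266; 4 = 2945 / 1937 ≈ 1.520.
|Δ from 1.414|: 1 0.009; 2 0.045; 3 0.148; 4 0.106.

1, 2, 4, 3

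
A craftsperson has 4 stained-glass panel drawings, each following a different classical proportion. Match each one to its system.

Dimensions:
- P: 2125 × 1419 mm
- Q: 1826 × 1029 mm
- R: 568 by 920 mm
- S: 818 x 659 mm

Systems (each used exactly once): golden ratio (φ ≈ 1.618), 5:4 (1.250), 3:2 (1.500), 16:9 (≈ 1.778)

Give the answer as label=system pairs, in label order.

P=3:2, Q=16:9, R=golden ratio, S=5:4

P = 2125/1419 ≈ 1.498 → 3:2 (1.500)
Q = 1826/1029 ≈ 1.775 → 16:9 (1.778)
R = 920/568 ≈ 1.620 → golden ratio (1.618)
S = 818/659 ≈ 1.241 → 5:4 (1.250)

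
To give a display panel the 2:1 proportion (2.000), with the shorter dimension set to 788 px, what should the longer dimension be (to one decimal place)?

1576.0 px

2:1 = 2.00000.
Longer side = 788 × 2.00000 ≈ 1576.000 → 1576.0 px.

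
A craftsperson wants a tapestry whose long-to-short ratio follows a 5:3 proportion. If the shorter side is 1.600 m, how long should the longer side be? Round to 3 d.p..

5:3 ≈ 1.66667.
Longer side = 1.600 × 1.66667 ≈ 2.66667 → 2.667 m.

2.667 m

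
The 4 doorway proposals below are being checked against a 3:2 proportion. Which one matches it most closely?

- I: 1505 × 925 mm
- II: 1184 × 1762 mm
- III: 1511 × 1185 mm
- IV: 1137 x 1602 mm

II

Target 3:2 ≈ 1.500.
I: 1.627 (Δ0.127)  II: 1.488 (Δ0.012)  III: 1.275 (Δ0.225)  IV: 1.409 (Δ0.091)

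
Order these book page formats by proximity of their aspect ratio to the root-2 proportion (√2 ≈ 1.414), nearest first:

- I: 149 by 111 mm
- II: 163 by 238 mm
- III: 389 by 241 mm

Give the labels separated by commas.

II, I, III

Ratios: I = 149 / 111 ≈ 1.342; II = 238 / 163 ≈ 1.460; III = 389 / 241 ≈ 1.614.
|Δ from 1.414|: I 0.072; II 0.046; III 0.200.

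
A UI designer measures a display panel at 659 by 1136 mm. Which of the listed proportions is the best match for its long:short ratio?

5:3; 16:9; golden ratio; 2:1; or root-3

Ratio = 1136 / 659 ≈ 1.724.
Distances: 5:3 1.667 (Δ 0.057); 16:9 1.778 (Δ 0.054); golden ratio 1.618 (Δ 0.106); 2:1 2.000 (Δ 0.276); root-3 1.732 (Δ 0.008).

root-3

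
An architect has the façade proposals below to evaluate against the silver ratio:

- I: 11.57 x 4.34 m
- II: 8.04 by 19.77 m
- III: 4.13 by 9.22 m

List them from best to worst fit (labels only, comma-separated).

II, III, I

I: 11.57/4.34 ≈ 2.666 → |2.666 − 2.414| = 0.252
II: 19.77/8.04 ≈ 2.459 → |2.459 − 2.414| = 0.045
III: 9.22/4.13 ≈ 2.232 → |2.232 − 2.414| = 0.182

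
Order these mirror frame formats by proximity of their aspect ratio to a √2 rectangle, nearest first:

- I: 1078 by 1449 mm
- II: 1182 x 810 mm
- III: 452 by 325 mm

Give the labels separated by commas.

III, II, I

I: 1449/1078 ≈ 1.344 → |1.344 − 1.414| = 0.070
II: 1182/810 ≈ 1.459 → |1.459 − 1.414| = 0.045
III: 452/325 ≈ 1.391 → |1.391 − 1.414| = 0.023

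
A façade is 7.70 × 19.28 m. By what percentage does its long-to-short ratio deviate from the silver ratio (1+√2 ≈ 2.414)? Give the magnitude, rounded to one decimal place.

Ratio = 19.28 / 7.70 ≈ 2.5039.
Ideal silver ratio ≈ 2.4142. |2.5039 − 2.4142| / 2.4142 ≈ 3.72% → 3.7%.

3.7%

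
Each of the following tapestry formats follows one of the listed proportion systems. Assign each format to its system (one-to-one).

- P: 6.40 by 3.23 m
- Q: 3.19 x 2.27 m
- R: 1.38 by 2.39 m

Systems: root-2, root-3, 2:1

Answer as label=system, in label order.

P = 6.40/3.23 ≈ 1.981 → 2:1 (2.000)
Q = 3.19/2.27 ≈ 1.405 → root-2 (1.414)
R = 2.39/1.38 ≈ 1.732 → root-3 (1.732)

P=2:1, Q=root-2, R=root-3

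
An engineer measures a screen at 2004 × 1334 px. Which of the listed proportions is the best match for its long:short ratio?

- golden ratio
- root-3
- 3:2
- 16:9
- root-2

2004/1334 ≈ 1.502. Nearest candidates are 3:2 (1.500, off by 0.002) and root-2 (1.414, off by 0.088).

3:2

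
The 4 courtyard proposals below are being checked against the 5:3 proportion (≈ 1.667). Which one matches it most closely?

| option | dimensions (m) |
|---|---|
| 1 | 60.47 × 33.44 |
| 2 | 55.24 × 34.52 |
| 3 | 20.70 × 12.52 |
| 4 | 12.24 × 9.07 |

3

Target 5:3 ≈ 1.667.
1: 1.808 (Δ0.141)  2: 1.600 (Δ0.067)  3: 1.653 (Δ0.014)  4: 1.350 (Δ0.317)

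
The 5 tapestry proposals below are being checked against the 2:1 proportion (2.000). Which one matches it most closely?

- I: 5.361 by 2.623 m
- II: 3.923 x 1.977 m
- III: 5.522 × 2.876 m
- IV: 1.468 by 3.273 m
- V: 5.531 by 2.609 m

Ratios (long/short): I ≈ 2.044; II ≈ 1.984; III ≈ 1.920; IV ≈ 2.230; V ≈ 2.120.
2:1 ≈ 2.000; option II is nearest (Δ 0.016).

II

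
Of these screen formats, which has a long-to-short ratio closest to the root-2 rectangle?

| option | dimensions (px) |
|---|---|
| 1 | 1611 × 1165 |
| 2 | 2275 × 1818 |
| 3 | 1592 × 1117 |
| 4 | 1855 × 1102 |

Ratios (long/short): 1 ≈ 1.383; 2 ≈ 1.251; 3 ≈ 1.425; 4 ≈ 1.683.
root-2 ≈ 1.414; option 3 is nearest (Δ 0.011).

3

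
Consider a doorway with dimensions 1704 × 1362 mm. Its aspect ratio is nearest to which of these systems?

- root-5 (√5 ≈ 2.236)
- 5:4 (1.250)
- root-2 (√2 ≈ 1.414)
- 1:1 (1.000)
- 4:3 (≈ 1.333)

5:4

Ratio = 1704 / 1362 ≈ 1.251.
Distances: root-5 2.236 (Δ 0.985); 5:4 1.250 (Δ 0.001); root-2 1.414 (Δ 0.163); 1:1 1.000 (Δ 0.251); 4:3 1.333 (Δ 0.082).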